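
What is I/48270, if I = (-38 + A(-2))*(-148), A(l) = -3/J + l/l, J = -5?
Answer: 13468/120675 ≈ 0.11161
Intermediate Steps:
A(l) = 8/5 (A(l) = -3/(-5) + l/l = -3*(-⅕) + 1 = ⅗ + 1 = 8/5)
I = 26936/5 (I = (-38 + 8/5)*(-148) = -182/5*(-148) = 26936/5 ≈ 5387.2)
I/48270 = (26936/5)/48270 = (26936/5)*(1/48270) = 13468/120675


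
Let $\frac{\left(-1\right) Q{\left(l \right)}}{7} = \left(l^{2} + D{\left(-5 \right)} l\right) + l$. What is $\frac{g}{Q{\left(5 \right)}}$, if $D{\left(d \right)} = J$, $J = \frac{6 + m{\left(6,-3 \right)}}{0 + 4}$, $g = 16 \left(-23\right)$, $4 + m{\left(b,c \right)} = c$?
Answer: $\frac{64}{35} \approx 1.8286$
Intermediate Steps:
$m{\left(b,c \right)} = -4 + c$
$g = -368$
$J = - \frac{1}{4}$ ($J = \frac{6 - 7}{0 + 4} = \frac{6 - 7}{4} = \left(-1\right) \frac{1}{4} = - \frac{1}{4} \approx -0.25$)
$D{\left(d \right)} = - \frac{1}{4}$
$Q{\left(l \right)} = - 7 l^{2} - \frac{21 l}{4}$ ($Q{\left(l \right)} = - 7 \left(\left(l^{2} - \frac{l}{4}\right) + l\right) = - 7 \left(l^{2} + \frac{3 l}{4}\right) = - 7 l^{2} - \frac{21 l}{4}$)
$\frac{g}{Q{\left(5 \right)}} = - \frac{368}{\left(- \frac{7}{4}\right) 5 \left(3 + 4 \cdot 5\right)} = - \frac{368}{\left(- \frac{7}{4}\right) 5 \left(3 + 20\right)} = - \frac{368}{\left(- \frac{7}{4}\right) 5 \cdot 23} = - \frac{368}{- \frac{805}{4}} = \left(-368\right) \left(- \frac{4}{805}\right) = \frac{64}{35}$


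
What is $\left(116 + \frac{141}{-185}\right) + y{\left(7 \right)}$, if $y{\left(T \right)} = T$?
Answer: $\frac{22614}{185} \approx 122.24$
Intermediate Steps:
$\left(116 + \frac{141}{-185}\right) + y{\left(7 \right)} = \left(116 + \frac{141}{-185}\right) + 7 = \left(116 + 141 \left(- \frac{1}{185}\right)\right) + 7 = \left(116 - \frac{141}{185}\right) + 7 = \frac{21319}{185} + 7 = \frac{22614}{185}$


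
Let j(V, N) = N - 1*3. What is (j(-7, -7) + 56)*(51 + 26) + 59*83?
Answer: 8439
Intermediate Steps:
j(V, N) = -3 + N (j(V, N) = N - 3 = -3 + N)
(j(-7, -7) + 56)*(51 + 26) + 59*83 = ((-3 - 7) + 56)*(51 + 26) + 59*83 = (-10 + 56)*77 + 4897 = 46*77 + 4897 = 3542 + 4897 = 8439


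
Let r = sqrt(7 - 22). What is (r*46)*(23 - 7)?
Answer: 736*I*sqrt(15) ≈ 2850.5*I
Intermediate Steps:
r = I*sqrt(15) (r = sqrt(-15) = I*sqrt(15) ≈ 3.873*I)
(r*46)*(23 - 7) = ((I*sqrt(15))*46)*(23 - 7) = (46*I*sqrt(15))*16 = 736*I*sqrt(15)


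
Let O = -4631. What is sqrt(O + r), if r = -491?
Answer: I*sqrt(5122) ≈ 71.568*I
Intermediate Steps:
sqrt(O + r) = sqrt(-4631 - 491) = sqrt(-5122) = I*sqrt(5122)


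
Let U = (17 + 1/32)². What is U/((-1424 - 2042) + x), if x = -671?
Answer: -297025/4236288 ≈ -0.070114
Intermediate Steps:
U = 297025/1024 (U = (17 + 1/32)² = (545/32)² = 297025/1024 ≈ 290.06)
U/((-1424 - 2042) + x) = 297025/(1024*((-1424 - 2042) - 671)) = 297025/(1024*(-3466 - 671)) = (297025/1024)/(-4137) = (297025/1024)*(-1/4137) = -297025/4236288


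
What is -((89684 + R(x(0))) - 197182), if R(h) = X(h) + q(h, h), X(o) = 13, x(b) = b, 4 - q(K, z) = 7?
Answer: 107488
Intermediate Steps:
q(K, z) = -3 (q(K, z) = 4 - 1*7 = 4 - 7 = -3)
R(h) = 10 (R(h) = 13 - 3 = 10)
-((89684 + R(x(0))) - 197182) = -((89684 + 10) - 197182) = -(89694 - 197182) = -1*(-107488) = 107488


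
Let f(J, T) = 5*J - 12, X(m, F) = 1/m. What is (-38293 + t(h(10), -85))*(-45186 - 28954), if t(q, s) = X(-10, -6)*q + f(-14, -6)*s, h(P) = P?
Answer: 2322361360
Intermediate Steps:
X(m, F) = 1/m
f(J, T) = -12 + 5*J
t(q, s) = -82*s - q/10 (t(q, s) = q/(-10) + (-12 + 5*(-14))*s = -q/10 + (-12 - 70)*s = -q/10 - 82*s = -82*s - q/10)
(-38293 + t(h(10), -85))*(-45186 - 28954) = (-38293 + (-82*(-85) - 1/10*10))*(-45186 - 28954) = (-38293 + (6970 - 1))*(-74140) = (-38293 + 6969)*(-74140) = -31324*(-74140) = 2322361360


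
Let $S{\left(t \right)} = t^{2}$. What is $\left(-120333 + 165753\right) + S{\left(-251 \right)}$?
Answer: $108421$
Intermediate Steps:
$\left(-120333 + 165753\right) + S{\left(-251 \right)} = \left(-120333 + 165753\right) + \left(-251\right)^{2} = 45420 + 63001 = 108421$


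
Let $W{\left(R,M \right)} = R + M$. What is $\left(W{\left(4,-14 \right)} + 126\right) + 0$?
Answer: $116$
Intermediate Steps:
$W{\left(R,M \right)} = M + R$
$\left(W{\left(4,-14 \right)} + 126\right) + 0 = \left(\left(-14 + 4\right) + 126\right) + 0 = \left(-10 + 126\right) + 0 = 116 + 0 = 116$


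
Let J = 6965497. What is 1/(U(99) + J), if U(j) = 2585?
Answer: 1/6968082 ≈ 1.4351e-7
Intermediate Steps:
1/(U(99) + J) = 1/(2585 + 6965497) = 1/6968082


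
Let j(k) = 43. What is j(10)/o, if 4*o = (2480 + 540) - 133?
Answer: 172/2887 ≈ 0.059577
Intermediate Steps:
o = 2887/4 (o = ((2480 + 540) - 133)/4 = (3020 - 133)/4 = (¼)*2887 = 2887/4 ≈ 721.75)
j(10)/o = 43/(2887/4) = 43*(4/2887) = 172/2887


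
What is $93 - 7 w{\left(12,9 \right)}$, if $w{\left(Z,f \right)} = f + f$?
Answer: $-33$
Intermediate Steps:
$w{\left(Z,f \right)} = 2 f$
$93 - 7 w{\left(12,9 \right)} = 93 - 7 \cdot 2 \cdot 9 = 93 - 126 = -33$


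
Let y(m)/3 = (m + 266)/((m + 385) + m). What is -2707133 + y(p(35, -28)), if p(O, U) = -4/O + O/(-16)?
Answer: -576678442913/213022 ≈ -2.7071e+6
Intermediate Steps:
p(O, U) = -4/O - O/16 (p(O, U) = -4/O + O*(-1/16) = -4/O - O/16)
y(m) = 3*(266 + m)/(385 + 2*m) (y(m) = 3*((m + 266)/((m + 385) + m)) = 3*((266 + m)/((385 + m) + m)) = 3*((266 + m)/(385 + 2*m)) = 3*(266 + m)/(385 + 2*m))
-2707133 + y(p(35, -28)) = -2707133 + 3*(266 + (-4/35 - 1/16*35))/(385 + 2*(-4/35 - 1/16*35)) = -2707133 + 3*(266 + (-4*1/35 - 35/16))/(385 + 2*(-4*1/35 - 35/16)) = -2707133 + 3*(266 + (-4/35 - 35/16))/(385 + 2*(-4/35 - 35/16)) = -2707133 + 3*(266 - 1289/560)/(385 + 2*(-1289/560)) = -2707133 + 3*(147671/560)/(385 - 1289/280) = -2707133 + 3*(147671/560)/(106511/280) = -2707133 + 3*(280/106511)*(147671/560) = -2707133 + 443013/213022 = -576678442913/213022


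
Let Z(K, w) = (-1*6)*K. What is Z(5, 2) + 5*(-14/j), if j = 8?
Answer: -155/4 ≈ -38.750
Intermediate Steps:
Z(K, w) = -6*K
Z(5, 2) + 5*(-14/j) = -6*5 + 5*(-14/8) = -30 + 5*(-14*1/8) = -30 + 5*(-7/4) = -30 - 35/4 = -155/4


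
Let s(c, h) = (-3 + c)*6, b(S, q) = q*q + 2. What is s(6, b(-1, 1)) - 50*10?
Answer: -482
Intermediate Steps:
b(S, q) = 2 + q**2 (b(S, q) = q**2 + 2 = 2 + q**2)
s(c, h) = -18 + 6*c
s(6, b(-1, 1)) - 50*10 = (-18 + 6*6) - 50*10 = (-18 + 36) - 500 = 18 - 500 = -482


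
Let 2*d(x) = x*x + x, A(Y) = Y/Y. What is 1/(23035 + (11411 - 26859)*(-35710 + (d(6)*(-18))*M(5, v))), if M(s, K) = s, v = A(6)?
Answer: 1/580867835 ≈ 1.7216e-9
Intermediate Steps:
A(Y) = 1
v = 1
d(x) = x/2 + x**2/2 (d(x) = (x*x + x)/2 = (x**2 + x)/2 = (x + x**2)/2 = x/2 + x**2/2)
1/(23035 + (11411 - 26859)*(-35710 + (d(6)*(-18))*M(5, v))) = 1/(23035 + (11411 - 26859)*(-35710 + (((1/2)*6*(1 + 6))*(-18))*5)) = 1/(23035 - 15448*(-35710 + (((1/2)*6*7)*(-18))*5)) = 1/(23035 - 15448*(-35710 + (21*(-18))*5)) = 1/(23035 - 15448*(-35710 - 378*5)) = 1/(23035 - 15448*(-35710 - 1890)) = 1/(23035 - 15448*(-37600)) = 1/(23035 + 580844800) = 1/580867835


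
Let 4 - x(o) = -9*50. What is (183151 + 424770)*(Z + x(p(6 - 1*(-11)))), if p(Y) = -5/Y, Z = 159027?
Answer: 96951849001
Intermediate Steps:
x(o) = 454 (x(o) = 4 - (-9)*50 = 4 - 1*(-450) = 4 + 450 = 454)
(183151 + 424770)*(Z + x(p(6 - 1*(-11)))) = (183151 + 424770)*(159027 + 454) = 607921*159481 = 96951849001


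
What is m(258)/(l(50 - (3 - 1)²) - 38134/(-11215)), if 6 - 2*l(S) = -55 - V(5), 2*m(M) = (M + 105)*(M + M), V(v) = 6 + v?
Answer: 525164805/220937 ≈ 2377.0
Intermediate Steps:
m(M) = M*(105 + M) (m(M) = ((M + 105)*(M + M))/2 = ((105 + M)*(2*M))/2 = (2*M*(105 + M))/2 = M*(105 + M))
l(S) = 36 (l(S) = 3 - (-55 - (6 + 5))/2 = 3 - (-55 - 1*11)/2 = 3 - (-55 - 11)/2 = 3 - ½*(-66) = 3 + 33 = 36)
m(258)/(l(50 - (3 - 1)²) - 38134/(-11215)) = (258*(105 + 258))/(36 - 38134/(-11215)) = (258*363)/(36 - 38134*(-1)/11215) = 93654/(36 - 1*(-38134/11215)) = 93654/(36 + 38134/11215) = 93654/(441874/11215) = 93654*(11215/441874) = 525164805/220937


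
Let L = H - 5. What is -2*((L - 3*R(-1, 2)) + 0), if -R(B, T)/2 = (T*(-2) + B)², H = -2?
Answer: -286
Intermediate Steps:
R(B, T) = -2*(B - 2*T)² (R(B, T) = -2*(T*(-2) + B)² = -2*(-2*T + B)² = -2*(B - 2*T)²)
L = -7 (L = -2 - 5 = -7)
-2*((L - 3*R(-1, 2)) + 0) = -2*((-7 - (-6)*(-1 - 2*2)²) + 0) = -2*((-7 - (-6)*(-1 - 4)²) + 0) = -2*((-7 - (-6)*(-5)²) + 0) = -2*((-7 - (-6)*25) + 0) = -2*((-7 - 3*(-50)) + 0) = -2*((-7 + 150) + 0) = -2*(143 + 0) = -2*143 = -286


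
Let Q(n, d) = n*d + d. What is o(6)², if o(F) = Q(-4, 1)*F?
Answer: 324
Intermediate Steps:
Q(n, d) = d + d*n (Q(n, d) = d*n + d = d + d*n)
o(F) = -3*F (o(F) = (1*(1 - 4))*F = (1*(-3))*F = -3*F)
o(6)² = (-3*6)² = (-18)² = 324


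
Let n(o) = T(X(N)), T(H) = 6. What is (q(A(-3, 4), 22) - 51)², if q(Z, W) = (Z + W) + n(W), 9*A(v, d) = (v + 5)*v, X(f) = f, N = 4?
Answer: 5041/9 ≈ 560.11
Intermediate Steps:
n(o) = 6
A(v, d) = v*(5 + v)/9 (A(v, d) = ((v + 5)*v)/9 = ((5 + v)*v)/9 = (v*(5 + v))/9 = v*(5 + v)/9)
q(Z, W) = 6 + W + Z (q(Z, W) = (Z + W) + 6 = (W + Z) + 6 = 6 + W + Z)
(q(A(-3, 4), 22) - 51)² = ((6 + 22 + (⅑)*(-3)*(5 - 3)) - 51)² = ((6 + 22 + (⅑)*(-3)*2) - 51)² = ((6 + 22 - ⅔) - 51)² = (82/3 - 51)² = (-71/3)² = 5041/9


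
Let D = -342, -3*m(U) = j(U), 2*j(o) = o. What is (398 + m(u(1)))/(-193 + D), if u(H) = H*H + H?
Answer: -1193/1605 ≈ -0.74330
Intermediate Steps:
j(o) = o/2
u(H) = H + H² (u(H) = H² + H = H + H²)
m(U) = -U/6
(398 + m(u(1)))/(-193 + D) = (398 - (1 + 1)/6)/(-193 - 342) = (398 - 2/6)/(-535) = (398 - ⅙*2)*(-1/535) = (398 - ⅓)*(-1/535) = (1193/3)*(-1/535) = -1193/1605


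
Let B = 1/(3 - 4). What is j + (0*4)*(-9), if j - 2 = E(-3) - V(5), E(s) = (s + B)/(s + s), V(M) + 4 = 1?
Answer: 17/3 ≈ 5.6667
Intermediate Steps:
V(M) = -3 (V(M) = -4 + 1 = -3)
B = -1 (B = 1/(-1) = -1)
E(s) = (-1 + s)/(2*s) (E(s) = (s - 1)/(s + s) = (-1 + s)/((2*s)) = (-1 + s)*(1/(2*s)) = (-1 + s)/(2*s))
j = 17/3 (j = 2 + ((½)*(-1 - 3)/(-3) - 1*(-3)) = 2 + ((½)*(-⅓)*(-4) + 3) = 2 + (⅔ + 3) = 2 + 11/3 = 17/3 ≈ 5.6667)
j + (0*4)*(-9) = 17/3 + (0*4)*(-9) = 17/3 + 0*(-9) = 17/3 + 0 = 17/3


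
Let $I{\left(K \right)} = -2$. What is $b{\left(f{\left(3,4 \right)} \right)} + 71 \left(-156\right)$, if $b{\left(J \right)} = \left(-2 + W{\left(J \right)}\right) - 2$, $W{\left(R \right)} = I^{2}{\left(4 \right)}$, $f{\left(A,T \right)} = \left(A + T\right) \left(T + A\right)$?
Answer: $-11076$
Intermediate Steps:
$f{\left(A,T \right)} = \left(A + T\right)^{2}$ ($f{\left(A,T \right)} = \left(A + T\right) \left(A + T\right) = \left(A + T\right)^{2}$)
$W{\left(R \right)} = 4$ ($W{\left(R \right)} = \left(-2\right)^{2} = 4$)
$b{\left(J \right)} = 0$ ($b{\left(J \right)} = \left(-2 + 4\right) - 2 = 2 - 2 = 0$)
$b{\left(f{\left(3,4 \right)} \right)} + 71 \left(-156\right) = 0 + 71 \left(-156\right) = 0 - 11076 = -11076$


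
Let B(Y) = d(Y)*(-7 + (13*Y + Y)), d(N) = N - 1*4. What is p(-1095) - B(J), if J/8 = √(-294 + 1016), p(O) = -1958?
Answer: -648898 + 9576*√2 ≈ -6.3536e+5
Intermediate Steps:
d(N) = -4 + N (d(N) = N - 4 = -4 + N)
J = 152*√2 (J = 8*√(-294 + 1016) = 8*√722 = 8*(19*√2) = 152*√2 ≈ 214.96)
B(Y) = (-7 + 14*Y)*(-4 + Y) (B(Y) = (-4 + Y)*(-7 + (13*Y + Y)) = (-4 + Y)*(-7 + 14*Y) = (-7 + 14*Y)*(-4 + Y))
p(-1095) - B(J) = -1958 - 7*(-1 + 2*(152*√2))*(-4 + 152*√2) = -1958 - 7*(-1 + 304*√2)*(-4 + 152*√2)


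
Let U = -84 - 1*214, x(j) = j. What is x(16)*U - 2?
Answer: -4770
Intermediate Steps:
U = -298 (U = -84 - 214 = -298)
x(16)*U - 2 = 16*(-298) - 2 = -4768 - 2 = -4770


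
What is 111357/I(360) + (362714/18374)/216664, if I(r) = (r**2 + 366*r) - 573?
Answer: 73900843966645/173031493672072 ≈ 0.42709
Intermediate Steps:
I(r) = -573 + r**2 + 366*r
111357/I(360) + (362714/18374)/216664 = 111357/(-573 + 360**2 + 366*360) + (362714/18374)/216664 = 111357/(-573 + 129600 + 131760) + (362714*(1/18374))*(1/216664) = 111357/260787 + (181357/9187)*(1/216664) = 111357*(1/260787) + 181357/1990492168 = 37119/86929 + 181357/1990492168 = 73900843966645/173031493672072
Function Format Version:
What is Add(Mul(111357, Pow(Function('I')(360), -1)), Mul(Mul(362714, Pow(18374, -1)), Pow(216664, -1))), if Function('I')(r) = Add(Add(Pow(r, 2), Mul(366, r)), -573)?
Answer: Rational(73900843966645, 173031493672072) ≈ 0.42709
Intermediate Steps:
Function('I')(r) = Add(-573, Pow(r, 2), Mul(366, r))
Add(Mul(111357, Pow(Function('I')(360), -1)), Mul(Mul(362714, Pow(18374, -1)), Pow(216664, -1))) = Add(Mul(111357, Pow(Add(-573, Pow(360, 2), Mul(366, 360)), -1)), Mul(Mul(362714, Pow(18374, -1)), Pow(216664, -1))) = Add(Mul(111357, Pow(Add(-573, 129600, 131760), -1)), Mul(Mul(362714, Rational(1, 18374)), Rational(1, 216664))) = Add(Mul(111357, Pow(260787, -1)), Mul(Rational(181357, 9187), Rational(1, 216664))) = Add(Mul(111357, Rational(1, 260787)), Rational(181357, 1990492168)) = Add(Rational(37119, 86929), Rational(181357, 1990492168)) = Rational(73900843966645, 173031493672072)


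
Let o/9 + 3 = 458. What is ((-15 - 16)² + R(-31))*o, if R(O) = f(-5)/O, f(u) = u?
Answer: 122014620/31 ≈ 3.9360e+6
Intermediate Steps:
o = 4095 (o = -27 + 9*458 = -27 + 4122 = 4095)
R(O) = -5/O
((-15 - 16)² + R(-31))*o = ((-15 - 16)² - 5/(-31))*4095 = ((-31)² - 5*(-1/31))*4095 = (961 + 5/31)*4095 = (29796/31)*4095 = 122014620/31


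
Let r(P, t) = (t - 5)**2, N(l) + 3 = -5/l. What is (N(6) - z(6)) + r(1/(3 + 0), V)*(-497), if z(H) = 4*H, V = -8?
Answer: -504125/6 ≈ -84021.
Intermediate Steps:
N(l) = -3 - 5/l
r(P, t) = (-5 + t)**2
(N(6) - z(6)) + r(1/(3 + 0), V)*(-497) = ((-3 - 5/6) - 4*6) + (-5 - 8)**2*(-497) = ((-3 - 5*1/6) - 1*24) + (-13)**2*(-497) = ((-3 - 5/6) - 24) + 169*(-497) = (-23/6 - 24) - 83993 = -167/6 - 83993 = -504125/6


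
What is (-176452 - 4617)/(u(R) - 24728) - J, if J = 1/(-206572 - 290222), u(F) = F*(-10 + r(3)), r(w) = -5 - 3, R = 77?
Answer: 22488504725/3243319629 ≈ 6.9338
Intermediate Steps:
r(w) = -8
u(F) = -18*F (u(F) = F*(-10 - 8) = F*(-18) = -18*F)
J = -1/496794 (J = 1/(-496794) = -1/496794 ≈ -2.0129e-6)
(-176452 - 4617)/(u(R) - 24728) - J = (-176452 - 4617)/(-18*77 - 24728) - 1*(-1/496794) = -181069/(-1386 - 24728) + 1/496794 = -181069/(-26114) + 1/496794 = -181069*(-1/26114) + 1/496794 = 181069/26114 + 1/496794 = 22488504725/3243319629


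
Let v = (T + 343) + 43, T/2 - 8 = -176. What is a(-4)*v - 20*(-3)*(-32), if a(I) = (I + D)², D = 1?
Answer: -1470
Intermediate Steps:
T = -336 (T = 16 + 2*(-176) = 16 - 352 = -336)
a(I) = (1 + I)² (a(I) = (I + 1)² = (1 + I)²)
v = 50 (v = (-336 + 343) + 43 = 7 + 43 = 50)
a(-4)*v - 20*(-3)*(-32) = (1 - 4)²*50 - 20*(-3)*(-32) = (-3)²*50 - (-60)*(-32) = 9*50 - 1*1920 = 450 - 1920 = -1470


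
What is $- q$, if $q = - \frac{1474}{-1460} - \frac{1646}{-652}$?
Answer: $- \frac{210263}{59495} \approx -3.5341$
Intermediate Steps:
$q = \frac{210263}{59495}$ ($q = \left(-1474\right) \left(- \frac{1}{1460}\right) - - \frac{823}{326} = \frac{737}{730} + \frac{823}{326} = \frac{210263}{59495} \approx 3.5341$)
$- q = \left(-1\right) \frac{210263}{59495} = - \frac{210263}{59495}$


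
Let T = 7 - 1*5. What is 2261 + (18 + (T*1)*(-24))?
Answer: 2231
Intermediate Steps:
T = 2 (T = 7 - 5 = 2)
2261 + (18 + (T*1)*(-24)) = 2261 + (18 + (2*1)*(-24)) = 2261 + (18 + 2*(-24)) = 2261 + (18 - 48) = 2261 - 30 = 2231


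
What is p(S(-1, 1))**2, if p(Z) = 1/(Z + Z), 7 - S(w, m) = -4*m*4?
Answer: 1/2116 ≈ 0.00047259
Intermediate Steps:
S(w, m) = 7 + 16*m (S(w, m) = 7 - (-4*m)*4 = 7 - (-16)*m = 7 + 16*m)
p(Z) = 1/(2*Z)
p(S(-1, 1))**2 = (1/(2*(7 + 16*1)))**2 = (1/(2*(7 + 16)))**2 = ((1/2)/23)**2 = ((1/2)*(1/23))**2 = (1/46)**2 = 1/2116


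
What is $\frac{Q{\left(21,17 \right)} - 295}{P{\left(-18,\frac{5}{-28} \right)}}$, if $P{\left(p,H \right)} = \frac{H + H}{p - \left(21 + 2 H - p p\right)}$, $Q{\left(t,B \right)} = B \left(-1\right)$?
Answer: $249288$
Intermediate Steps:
$Q{\left(t,B \right)} = - B$
$P{\left(p,H \right)} = \frac{2 H}{-21 + p + p^{2} - 2 H}$ ($P{\left(p,H \right)} = \frac{2 H}{p - \left(21 - p^{2} + 2 H\right)} = \frac{2 H}{-21 + p + p^{2} - 2 H}$)
$\frac{Q{\left(21,17 \right)} - 295}{P{\left(-18,\frac{5}{-28} \right)}} = \frac{\left(-1\right) 17 - 295}{2 \frac{5}{-28} \frac{1}{-21 - 18 + \left(-18\right)^{2} - 2 \frac{5}{-28}}} = \frac{-17 - 295}{2 \cdot 5 \left(- \frac{1}{28}\right) \frac{1}{-21 - 18 + 324 - 2 \cdot 5 \left(- \frac{1}{28}\right)}} = - \frac{312}{2 \left(- \frac{5}{28}\right) \frac{1}{-21 - 18 + 324 - - \frac{5}{14}}} = - \frac{312}{2 \left(- \frac{5}{28}\right) \frac{1}{-21 - 18 + 324 + \frac{5}{14}}} = - \frac{312}{2 \left(- \frac{5}{28}\right) \frac{1}{\frac{3995}{14}}} = - \frac{312}{2 \left(- \frac{5}{28}\right) \frac{14}{3995}} = - \frac{312}{- \frac{1}{799}} = \left(-312\right) \left(-799\right) = 249288$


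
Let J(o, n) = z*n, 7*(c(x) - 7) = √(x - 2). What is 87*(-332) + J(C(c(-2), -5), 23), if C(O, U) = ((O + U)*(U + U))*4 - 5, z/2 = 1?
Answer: -28838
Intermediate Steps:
z = 2 (z = 2*1 = 2)
c(x) = 7 + √(-2 + x)/7 (c(x) = 7 + √(x - 2)/7 = 7 + √(-2 + x)/7)
C(O, U) = -5 + 8*U*(O + U) (C(O, U) = ((O + U)*(2*U))*4 - 5 = (2*U*(O + U))*4 - 5 = 8*U*(O + U) - 5 = -5 + 8*U*(O + U))
J(o, n) = 2*n
87*(-332) + J(C(c(-2), -5), 23) = 87*(-332) + 2*23 = -28884 + 46 = -28838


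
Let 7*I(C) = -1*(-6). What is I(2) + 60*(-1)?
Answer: -414/7 ≈ -59.143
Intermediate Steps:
I(C) = 6/7 (I(C) = (-1*(-6))/7 = (⅐)*6 = 6/7)
I(2) + 60*(-1) = 6/7 + 60*(-1) = 6/7 - 60 = -414/7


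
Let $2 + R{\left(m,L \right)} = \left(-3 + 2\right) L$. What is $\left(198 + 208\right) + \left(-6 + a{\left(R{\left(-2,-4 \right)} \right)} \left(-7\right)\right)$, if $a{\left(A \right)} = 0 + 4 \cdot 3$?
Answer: $316$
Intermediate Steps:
$R{\left(m,L \right)} = -2 - L$ ($R{\left(m,L \right)} = -2 + \left(-3 + 2\right) L = -2 - L$)
$a{\left(A \right)} = 12$ ($a{\left(A \right)} = 0 + 12 = 12$)
$\left(198 + 208\right) + \left(-6 + a{\left(R{\left(-2,-4 \right)} \right)} \left(-7\right)\right) = \left(198 + 208\right) + \left(-6 + 12 \left(-7\right)\right) = 406 - 90 = 316$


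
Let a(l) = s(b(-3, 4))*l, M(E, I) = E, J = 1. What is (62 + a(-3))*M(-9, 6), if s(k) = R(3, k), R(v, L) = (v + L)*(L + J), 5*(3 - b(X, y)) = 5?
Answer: -153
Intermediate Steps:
b(X, y) = 2 (b(X, y) = 3 - ⅕*5 = 3 - 1 = 2)
R(v, L) = (1 + L)*(L + v) (R(v, L) = (v + L)*(L + 1) = (L + v)*(1 + L) = (1 + L)*(L + v))
s(k) = 3 + k² + 4*k (s(k) = k + 3 + k² + k*3 = k + 3 + k² + 3*k = 3 + k² + 4*k)
a(l) = 15*l (a(l) = (3 + 2² + 4*2)*l = (3 + 4 + 8)*l = 15*l)
(62 + a(-3))*M(-9, 6) = (62 + 15*(-3))*(-9) = (62 - 45)*(-9) = 17*(-9) = -153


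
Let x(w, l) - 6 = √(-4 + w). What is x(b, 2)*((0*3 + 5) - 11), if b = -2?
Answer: -36 - 6*I*√6 ≈ -36.0 - 14.697*I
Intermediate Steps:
x(w, l) = 6 + √(-4 + w)
x(b, 2)*((0*3 + 5) - 11) = (6 + √(-4 - 2))*((0*3 + 5) - 11) = (6 + √(-6))*((0 + 5) - 11) = (6 + I*√6)*(5 - 11) = (6 + I*√6)*(-6) = -36 - 6*I*√6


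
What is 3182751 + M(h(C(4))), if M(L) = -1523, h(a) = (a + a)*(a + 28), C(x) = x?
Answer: 3181228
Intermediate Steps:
h(a) = 2*a*(28 + a) (h(a) = (2*a)*(28 + a) = 2*a*(28 + a))
3182751 + M(h(C(4))) = 3182751 - 1523 = 3181228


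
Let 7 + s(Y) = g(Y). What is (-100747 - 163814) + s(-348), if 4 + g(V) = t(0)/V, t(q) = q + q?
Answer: -264572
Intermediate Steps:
t(q) = 2*q
g(V) = -4 (g(V) = -4 + (2*0)/V = -4 + 0/V = -4 + 0 = -4)
s(Y) = -11 (s(Y) = -7 - 4 = -11)
(-100747 - 163814) + s(-348) = (-100747 - 163814) - 11 = -264561 - 11 = -264572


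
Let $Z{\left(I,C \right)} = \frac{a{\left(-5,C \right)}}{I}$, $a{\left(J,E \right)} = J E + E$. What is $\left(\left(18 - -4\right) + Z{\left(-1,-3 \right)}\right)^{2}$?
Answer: $100$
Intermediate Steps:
$a{\left(J,E \right)} = E + E J$ ($a{\left(J,E \right)} = E J + E = E + E J$)
$Z{\left(I,C \right)} = - \frac{4 C}{I}$ ($Z{\left(I,C \right)} = \frac{C \left(1 - 5\right)}{I} = \frac{C \left(-4\right)}{I} = \frac{\left(-4\right) C}{I} = - \frac{4 C}{I}$)
$\left(\left(18 - -4\right) + Z{\left(-1,-3 \right)}\right)^{2} = \left(\left(18 - -4\right) - - \frac{12}{-1}\right)^{2} = \left(\left(18 + 4\right) - \left(-12\right) \left(-1\right)\right)^{2} = \left(22 - 12\right)^{2} = 10^{2} = 100$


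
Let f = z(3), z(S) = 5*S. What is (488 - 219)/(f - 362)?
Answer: -269/347 ≈ -0.77522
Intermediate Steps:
f = 15 (f = 5*3 = 15)
(488 - 219)/(f - 362) = (488 - 219)/(15 - 362) = 269/(-347) = 269*(-1/347) = -269/347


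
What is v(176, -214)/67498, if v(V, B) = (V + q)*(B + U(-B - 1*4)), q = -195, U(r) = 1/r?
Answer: 853841/14174580 ≈ 0.060237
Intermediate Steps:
v(V, B) = (-195 + V)*(B + 1/(-4 - B)) (v(V, B) = (V - 195)*(B + 1/(-B - 1*4)) = (-195 + V)*(B + 1/(-B - 4)) = (-195 + V)*(B + 1/(-4 - B)))
v(176, -214)/67498 = ((195 - 1*176 - 214*(-195 + 176)*(4 - 214))/(4 - 214))/67498 = ((195 - 176 - 214*(-19)*(-210))/(-210))*(1/67498) = -(195 - 176 - 853860)/210*(1/67498) = -1/210*(-853841)*(1/67498) = (853841/210)*(1/67498) = 853841/14174580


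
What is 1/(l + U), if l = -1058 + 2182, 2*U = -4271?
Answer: -2/2023 ≈ -0.00098863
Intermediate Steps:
U = -4271/2 (U = (½)*(-4271) = -4271/2 ≈ -2135.5)
l = 1124
1/(l + U) = 1/(1124 - 4271/2) = 1/(-2023/2) = -2/2023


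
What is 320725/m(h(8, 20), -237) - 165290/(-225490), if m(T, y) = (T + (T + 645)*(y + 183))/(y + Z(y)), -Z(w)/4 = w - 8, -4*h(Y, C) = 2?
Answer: -10745643111047/1569568243 ≈ -6846.2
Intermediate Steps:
h(Y, C) = -1/2 (h(Y, C) = -1/4*2 = -1/2)
Z(w) = 32 - 4*w (Z(w) = -4*(w - 8) = -4*(-8 + w) = 32 - 4*w)
m(T, y) = (T + (183 + y)*(645 + T))/(32 - 3*y) (m(T, y) = (T + (T + 645)*(y + 183))/(y + (32 - 4*y)) = (T + (645 + T)*(183 + y))/(32 - 3*y) = (T + (183 + y)*(645 + T))/(32 - 3*y))
320725/m(h(8, 20), -237) - 165290/(-225490) = 320725/(((-118035 - 645*(-237) - 184*(-1/2) - 1*(-1/2)*(-237))/(-32 + 3*(-237)))) - 165290/(-225490) = 320725/(((-118035 + 152865 + 92 - 237/2)/(-32 - 711))) - 165290*(-1/225490) = 320725/(((69607/2)/(-743))) + 16529/22549 = 320725/((-1/743*69607/2)) + 16529/22549 = 320725/(-69607/1486) + 16529/22549 = 320725*(-1486/69607) + 16529/22549 = -476597350/69607 + 16529/22549 = -10745643111047/1569568243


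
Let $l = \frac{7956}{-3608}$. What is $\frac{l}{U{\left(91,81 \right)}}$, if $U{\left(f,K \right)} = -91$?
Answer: $\frac{153}{6314} \approx 0.024232$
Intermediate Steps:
$l = - \frac{1989}{902}$ ($l = 7956 \left(- \frac{1}{3608}\right) = - \frac{1989}{902} \approx -2.2051$)
$\frac{l}{U{\left(91,81 \right)}} = - \frac{1989}{902 \left(-91\right)} = \left(- \frac{1989}{902}\right) \left(- \frac{1}{91}\right) = \frac{153}{6314}$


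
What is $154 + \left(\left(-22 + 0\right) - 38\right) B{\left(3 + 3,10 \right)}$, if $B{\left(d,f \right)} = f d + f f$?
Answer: $-9446$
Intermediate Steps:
$B{\left(d,f \right)} = f^{2} + d f$ ($B{\left(d,f \right)} = d f + f^{2} = f^{2} + d f$)
$154 + \left(\left(-22 + 0\right) - 38\right) B{\left(3 + 3,10 \right)} = 154 + \left(\left(-22 + 0\right) - 38\right) 10 \left(\left(3 + 3\right) + 10\right) = 154 + \left(-22 - 38\right) 10 \left(6 + 10\right) = 154 - 60 \cdot 10 \cdot 16 = 154 - 9600 = -9446$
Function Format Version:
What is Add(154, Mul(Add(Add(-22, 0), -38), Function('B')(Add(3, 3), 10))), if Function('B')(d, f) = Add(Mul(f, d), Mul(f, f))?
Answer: -9446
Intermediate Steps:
Function('B')(d, f) = Add(Pow(f, 2), Mul(d, f)) (Function('B')(d, f) = Add(Mul(d, f), Pow(f, 2)) = Add(Pow(f, 2), Mul(d, f)))
Add(154, Mul(Add(Add(-22, 0), -38), Function('B')(Add(3, 3), 10))) = Add(154, Mul(Add(Add(-22, 0), -38), Mul(10, Add(Add(3, 3), 10)))) = Add(154, Mul(Add(-22, -38), Mul(10, Add(6, 10)))) = Add(154, Mul(-60, Mul(10, 16))) = Add(154, Mul(-60, 160)) = Add(154, -9600) = -9446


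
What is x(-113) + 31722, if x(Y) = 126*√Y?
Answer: 31722 + 126*I*√113 ≈ 31722.0 + 1339.4*I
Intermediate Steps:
x(-113) + 31722 = 126*√(-113) + 31722 = 126*(I*√113) + 31722 = 126*I*√113 + 31722 = 31722 + 126*I*√113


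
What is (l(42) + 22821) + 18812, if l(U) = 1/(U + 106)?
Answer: 6161685/148 ≈ 41633.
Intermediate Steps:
l(U) = 1/(106 + U)
(l(42) + 22821) + 18812 = (1/(106 + 42) + 22821) + 18812 = (1/148 + 22821) + 18812 = 3377509/148 + 18812 = 6161685/148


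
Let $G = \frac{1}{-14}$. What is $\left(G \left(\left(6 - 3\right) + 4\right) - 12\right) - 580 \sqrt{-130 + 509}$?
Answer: $- \frac{25}{2} - 580 \sqrt{379} \approx -11304.0$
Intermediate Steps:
$G = - \frac{1}{14} \approx -0.071429$
$\left(G \left(\left(6 - 3\right) + 4\right) - 12\right) - 580 \sqrt{-130 + 509} = \left(- \frac{\left(6 - 3\right) + 4}{14} - 12\right) - 580 \sqrt{-130 + 509} = \left(- \frac{3 + 4}{14} - 12\right) - 580 \sqrt{379} = \left(\left(- \frac{1}{14}\right) 7 - 12\right) - 580 \sqrt{379} = \left(- \frac{1}{2} - 12\right) - 580 \sqrt{379} = - \frac{25}{2} - 580 \sqrt{379}$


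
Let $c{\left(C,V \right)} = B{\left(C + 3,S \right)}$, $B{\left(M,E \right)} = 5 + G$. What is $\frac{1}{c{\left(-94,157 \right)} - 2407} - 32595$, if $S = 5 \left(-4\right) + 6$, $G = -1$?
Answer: $- \frac{78325786}{2403} \approx -32595.0$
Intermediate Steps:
$S = -14$ ($S = -20 + 6 = -14$)
$B{\left(M,E \right)} = 4$ ($B{\left(M,E \right)} = 5 - 1 = 4$)
$c{\left(C,V \right)} = 4$
$\frac{1}{c{\left(-94,157 \right)} - 2407} - 32595 = \frac{1}{4 - 2407} - 32595 = \frac{1}{-2403} - 32595 = - \frac{1}{2403} - 32595 = - \frac{78325786}{2403}$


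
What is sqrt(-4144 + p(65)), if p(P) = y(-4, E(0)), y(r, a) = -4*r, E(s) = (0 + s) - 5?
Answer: 4*I*sqrt(258) ≈ 64.25*I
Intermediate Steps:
E(s) = -5 + s (E(s) = s - 5 = -5 + s)
p(P) = 16 (p(P) = -4*(-4) = 16)
sqrt(-4144 + p(65)) = sqrt(-4144 + 16) = sqrt(-4128) = 4*I*sqrt(258)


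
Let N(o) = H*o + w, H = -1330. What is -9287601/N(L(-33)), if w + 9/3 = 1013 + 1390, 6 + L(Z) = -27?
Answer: -3095867/15430 ≈ -200.64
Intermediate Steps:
L(Z) = -33 (L(Z) = -6 - 27 = -33)
w = 2400 (w = -3 + (1013 + 1390) = -3 + 2403 = 2400)
N(o) = 2400 - 1330*o (N(o) = -1330*o + 2400 = 2400 - 1330*o)
-9287601/N(L(-33)) = -9287601/(2400 - 1330*(-33)) = -9287601/(2400 + 43890) = -9287601/46290 = -9287601*1/46290 = -3095867/15430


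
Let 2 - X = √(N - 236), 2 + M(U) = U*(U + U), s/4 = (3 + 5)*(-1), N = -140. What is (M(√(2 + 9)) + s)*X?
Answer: -24 + 24*I*√94 ≈ -24.0 + 232.69*I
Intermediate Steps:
s = -32 (s = 4*((3 + 5)*(-1)) = 4*(8*(-1)) = 4*(-8) = -32)
M(U) = -2 + 2*U² (M(U) = -2 + U*(U + U) = -2 + U*(2*U) = -2 + 2*U²)
X = 2 - 2*I*√94 (X = 2 - √(-140 - 236) = 2 - √(-376) = 2 - 2*I*√94 ≈ 2.0 - 19.391*I)
(M(√(2 + 9)) + s)*X = ((-2 + 2*(√(2 + 9))²) - 32)*(2 - 2*I*√94) = ((-2 + 2*(√11)²) - 32)*(2 - 2*I*√94) = ((-2 + 2*11) - 32)*(2 - 2*I*√94) = ((-2 + 22) - 32)*(2 - 2*I*√94) = (20 - 32)*(2 - 2*I*√94) = -12*(2 - 2*I*√94) = -24 + 24*I*√94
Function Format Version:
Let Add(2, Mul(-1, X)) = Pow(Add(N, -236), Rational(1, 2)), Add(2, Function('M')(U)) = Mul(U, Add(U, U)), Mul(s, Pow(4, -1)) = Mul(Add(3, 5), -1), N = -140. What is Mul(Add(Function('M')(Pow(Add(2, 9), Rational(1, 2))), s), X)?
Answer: Add(-24, Mul(24, I, Pow(94, Rational(1, 2)))) ≈ Add(-24.000, Mul(232.69, I))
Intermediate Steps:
s = -32 (s = Mul(4, Mul(Add(3, 5), -1)) = Mul(4, Mul(8, -1)) = Mul(4, -8) = -32)
Function('M')(U) = Add(-2, Mul(2, Pow(U, 2))) (Function('M')(U) = Add(-2, Mul(U, Add(U, U))) = Add(-2, Mul(U, Mul(2, U))) = Add(-2, Mul(2, Pow(U, 2))))
X = Add(2, Mul(-2, I, Pow(94, Rational(1, 2)))) (X = Add(2, Mul(-1, Pow(Add(-140, -236), Rational(1, 2)))) = Add(2, Mul(-1, Pow(-376, Rational(1, 2)))) = Add(2, Mul(-1, Mul(2, I, Pow(94, Rational(1, 2))))) = Add(2, Mul(-2, I, Pow(94, Rational(1, 2)))) ≈ Add(2.0000, Mul(-19.391, I)))
Mul(Add(Function('M')(Pow(Add(2, 9), Rational(1, 2))), s), X) = Mul(Add(Add(-2, Mul(2, Pow(Pow(Add(2, 9), Rational(1, 2)), 2))), -32), Add(2, Mul(-2, I, Pow(94, Rational(1, 2))))) = Mul(Add(Add(-2, Mul(2, Pow(Pow(11, Rational(1, 2)), 2))), -32), Add(2, Mul(-2, I, Pow(94, Rational(1, 2))))) = Mul(Add(Add(-2, Mul(2, 11)), -32), Add(2, Mul(-2, I, Pow(94, Rational(1, 2))))) = Mul(Add(Add(-2, 22), -32), Add(2, Mul(-2, I, Pow(94, Rational(1, 2))))) = Mul(Add(20, -32), Add(2, Mul(-2, I, Pow(94, Rational(1, 2))))) = Mul(-12, Add(2, Mul(-2, I, Pow(94, Rational(1, 2))))) = Add(-24, Mul(24, I, Pow(94, Rational(1, 2))))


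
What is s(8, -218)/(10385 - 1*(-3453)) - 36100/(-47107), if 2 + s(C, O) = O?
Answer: 1307990/1742959 ≈ 0.75044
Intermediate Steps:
s(C, O) = -2 + O
s(8, -218)/(10385 - 1*(-3453)) - 36100/(-47107) = (-2 - 218)/(10385 - 1*(-3453)) - 36100/(-47107) = -220/(10385 + 3453) - 36100*(-1/47107) = -220/13838 + 36100/47107 = -220*1/13838 + 36100/47107 = -10/629 + 36100/47107 = 1307990/1742959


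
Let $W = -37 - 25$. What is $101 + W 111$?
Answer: $-6781$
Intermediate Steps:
$W = -62$ ($W = -37 - 25 = -62$)
$101 + W 111 = 101 - 6882 = -6781$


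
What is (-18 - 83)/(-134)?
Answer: 101/134 ≈ 0.75373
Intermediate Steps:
(-18 - 83)/(-134) = -101*(-1/134) = 101/134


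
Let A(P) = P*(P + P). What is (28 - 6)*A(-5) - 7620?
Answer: -6520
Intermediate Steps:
A(P) = 2*P² (A(P) = P*(2*P) = 2*P²)
(28 - 6)*A(-5) - 7620 = (28 - 6)*(2*(-5)²) - 7620 = 22*(2*25) - 7620 = 22*50 - 7620 = 1100 - 7620 = -6520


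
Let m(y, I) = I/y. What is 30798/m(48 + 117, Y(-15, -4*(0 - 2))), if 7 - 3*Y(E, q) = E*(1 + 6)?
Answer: 7622505/56 ≈ 1.3612e+5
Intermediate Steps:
Y(E, q) = 7/3 - 7*E/3 (Y(E, q) = 7/3 - E*(1 + 6)/3 = 7/3 - E*7/3 = 7/3 - 7*E/3)
30798/m(48 + 117, Y(-15, -4*(0 - 2))) = 30798/(((7/3 - 7/3*(-15))/(48 + 117))) = 30798/(((7/3 + 35)/165)) = 30798/(((112/3)*(1/165))) = 30798/(112/495) = 30798*(495/112) = 7622505/56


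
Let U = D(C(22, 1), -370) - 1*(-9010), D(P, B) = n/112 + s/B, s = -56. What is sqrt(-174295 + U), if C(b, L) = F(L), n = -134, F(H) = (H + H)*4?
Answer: 3*I*sqrt(492780141770)/5180 ≈ 406.55*I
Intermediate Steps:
F(H) = 8*H (F(H) = (2*H)*4 = 8*H)
C(b, L) = 8*L
D(P, B) = -67/56 - 56/B (D(P, B) = -134/112 - 56/B = -134*1/112 - 56/B = -67/56 - 56/B)
U = 93332773/10360 (U = (-67/56 - 56/(-370)) - 1*(-9010) = (-67/56 - 56*(-1/370)) + 9010 = (-67/56 + 28/185) + 9010 = -10827/10360 + 9010 = 93332773/10360 ≈ 9009.0)
sqrt(-174295 + U) = sqrt(-174295 + 93332773/10360) = sqrt(-1712363427/10360) = 3*I*sqrt(492780141770)/5180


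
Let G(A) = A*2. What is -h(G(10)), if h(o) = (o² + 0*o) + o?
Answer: -420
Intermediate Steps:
G(A) = 2*A
h(o) = o + o² (h(o) = (o² + 0) + o = o² + o = o + o²)
-h(G(10)) = -2*10*(1 + 2*10) = -20*(1 + 20) = -20*21 = -1*420 = -420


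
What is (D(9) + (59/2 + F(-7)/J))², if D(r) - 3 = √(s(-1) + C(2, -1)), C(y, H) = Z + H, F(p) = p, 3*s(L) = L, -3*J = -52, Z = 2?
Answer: 8362091/8112 + 1669*√6/78 ≈ 1083.2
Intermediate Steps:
J = 52/3 (J = -⅓*(-52) = 52/3 ≈ 17.333)
s(L) = L/3
C(y, H) = 2 + H
D(r) = 3 + √6/3 (D(r) = 3 + √((⅓)*(-1) + (2 - 1)) = 3 + √(-⅓ + 1) = 3 + √(⅔) = 3 + √6/3)
(D(9) + (59/2 + F(-7)/J))² = ((3 + √6/3) + (59/2 - 7/52/3))² = ((3 + √6/3) + (59*(½) - 7*3/52))² = ((3 + √6/3) + (59/2 - 21/52))² = ((3 + √6/3) + 1513/52)² = (1669/52 + √6/3)²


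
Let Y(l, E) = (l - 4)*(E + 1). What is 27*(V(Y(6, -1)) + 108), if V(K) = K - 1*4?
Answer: 2808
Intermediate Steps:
Y(l, E) = (1 + E)*(-4 + l) (Y(l, E) = (-4 + l)*(1 + E) = (1 + E)*(-4 + l))
V(K) = -4 + K (V(K) = K - 4 = -4 + K)
27*(V(Y(6, -1)) + 108) = 27*((-4 + (-4 + 6 - 4*(-1) - 1*6)) + 108) = 27*((-4 + (-4 + 6 + 4 - 6)) + 108) = 27*((-4 + 0) + 108) = 27*(-4 + 108) = 27*104 = 2808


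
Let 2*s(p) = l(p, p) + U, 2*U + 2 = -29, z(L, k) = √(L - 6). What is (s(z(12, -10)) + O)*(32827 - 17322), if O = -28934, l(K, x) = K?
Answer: -1794967335/4 + 15505*√6/2 ≈ -4.4872e+8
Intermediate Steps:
z(L, k) = √(-6 + L)
U = -31/2 (U = -1 + (½)*(-29) = -1 - 29/2 = -31/2 ≈ -15.500)
s(p) = -31/4 + p/2 (s(p) = (p - 31/2)/2 = (-31/2 + p)/2 = -31/4 + p/2)
(s(z(12, -10)) + O)*(32827 - 17322) = ((-31/4 + √(-6 + 12)/2) - 28934)*(32827 - 17322) = ((-31/4 + √6/2) - 28934)*15505 = (-115767/4 + √6/2)*15505 = -1794967335/4 + 15505*√6/2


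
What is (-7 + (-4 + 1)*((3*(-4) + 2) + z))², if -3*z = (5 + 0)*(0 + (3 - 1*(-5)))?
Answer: 3969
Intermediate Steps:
z = -40/3 (z = -(5 + 0)*(0 + (3 - 1*(-5)))/3 = -5*(0 + (3 + 5))/3 = -5*(0 + 8)/3 = -5*8/3 = -⅓*40 = -40/3 ≈ -13.333)
(-7 + (-4 + 1)*((3*(-4) + 2) + z))² = (-7 + (-4 + 1)*((3*(-4) + 2) - 40/3))² = (-7 - 3*((-12 + 2) - 40/3))² = (-7 - 3*(-10 - 40/3))² = (-7 - 3*(-70/3))² = (-7 + 70)² = 63² = 3969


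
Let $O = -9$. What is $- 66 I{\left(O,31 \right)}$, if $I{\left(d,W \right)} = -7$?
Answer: $462$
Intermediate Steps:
$- 66 I{\left(O,31 \right)} = \left(-66\right) \left(-7\right) = 462$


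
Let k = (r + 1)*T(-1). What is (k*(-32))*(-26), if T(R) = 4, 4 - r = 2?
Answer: 9984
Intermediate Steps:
r = 2 (r = 4 - 1*2 = 4 - 2 = 2)
k = 12 (k = (2 + 1)*4 = 3*4 = 12)
(k*(-32))*(-26) = (12*(-32))*(-26) = -384*(-26) = 9984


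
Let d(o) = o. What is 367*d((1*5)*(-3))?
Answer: -5505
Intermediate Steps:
367*d((1*5)*(-3)) = 367*((1*5)*(-3)) = 367*(5*(-3)) = 367*(-15) = -5505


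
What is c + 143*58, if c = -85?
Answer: 8209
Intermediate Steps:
c + 143*58 = -85 + 143*58 = -85 + 8294 = 8209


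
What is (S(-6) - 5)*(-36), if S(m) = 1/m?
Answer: 186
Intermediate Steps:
(S(-6) - 5)*(-36) = (1/(-6) - 5)*(-36) = (-⅙ - 5)*(-36) = -31/6*(-36) = 186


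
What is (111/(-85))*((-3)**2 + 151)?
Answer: -3552/17 ≈ -208.94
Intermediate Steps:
(111/(-85))*((-3)**2 + 151) = (111*(-1/85))*(9 + 151) = -111/85*160 = -3552/17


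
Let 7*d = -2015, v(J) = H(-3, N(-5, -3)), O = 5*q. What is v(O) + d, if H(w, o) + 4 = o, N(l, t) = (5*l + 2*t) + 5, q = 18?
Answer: -2225/7 ≈ -317.86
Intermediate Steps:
N(l, t) = 5 + 2*t + 5*l (N(l, t) = (2*t + 5*l) + 5 = 5 + 2*t + 5*l)
H(w, o) = -4 + o
O = 90 (O = 5*18 = 90)
v(J) = -30 (v(J) = -4 + (5 + 2*(-3) + 5*(-5)) = -4 + (5 - 6 - 25) = -4 - 26 = -30)
d = -2015/7 (d = (1/7)*(-2015) = -2015/7 ≈ -287.86)
v(O) + d = -30 - 2015/7 = -2225/7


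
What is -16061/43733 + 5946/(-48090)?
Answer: -172068318/350519995 ≈ -0.49089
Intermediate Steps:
-16061/43733 + 5946/(-48090) = -16061*1/43733 + 5946*(-1/48090) = -16061/43733 - 991/8015 = -172068318/350519995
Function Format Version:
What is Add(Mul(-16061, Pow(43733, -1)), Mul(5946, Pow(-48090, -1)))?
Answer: Rational(-172068318, 350519995) ≈ -0.49089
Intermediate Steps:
Add(Mul(-16061, Pow(43733, -1)), Mul(5946, Pow(-48090, -1))) = Add(Mul(-16061, Rational(1, 43733)), Mul(5946, Rational(-1, 48090))) = Add(Rational(-16061, 43733), Rational(-991, 8015)) = Rational(-172068318, 350519995)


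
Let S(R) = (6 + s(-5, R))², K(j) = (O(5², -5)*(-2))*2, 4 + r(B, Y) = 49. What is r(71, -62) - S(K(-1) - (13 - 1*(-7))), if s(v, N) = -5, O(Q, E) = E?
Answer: 44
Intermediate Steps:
r(B, Y) = 45 (r(B, Y) = -4 + 49 = 45)
K(j) = 20 (K(j) = -5*(-2)*2 = 10*2 = 20)
S(R) = 1 (S(R) = (6 - 5)² = 1² = 1)
r(71, -62) - S(K(-1) - (13 - 1*(-7))) = 45 - 1*1 = 45 - 1 = 44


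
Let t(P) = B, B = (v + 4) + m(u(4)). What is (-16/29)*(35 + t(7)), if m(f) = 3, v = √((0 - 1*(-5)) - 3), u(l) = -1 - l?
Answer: -672/29 - 16*√2/29 ≈ -23.953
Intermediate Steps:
v = √2 (v = √((0 + 5) - 3) = √(5 - 3) = √2 ≈ 1.4142)
B = 7 + √2 (B = (√2 + 4) + 3 = (4 + √2) + 3 = 7 + √2 ≈ 8.4142)
t(P) = 7 + √2
(-16/29)*(35 + t(7)) = (-16/29)*(35 + (7 + √2)) = (-16*1/29)*(42 + √2) = -16*(42 + √2)/29 = -672/29 - 16*√2/29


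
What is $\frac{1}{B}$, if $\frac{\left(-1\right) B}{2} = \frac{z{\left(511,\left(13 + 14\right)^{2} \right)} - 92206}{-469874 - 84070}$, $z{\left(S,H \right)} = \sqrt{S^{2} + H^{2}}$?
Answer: $- \frac{4256413372}{1416858979} - \frac{46162 \sqrt{792562}}{1416858979} \approx -3.0331$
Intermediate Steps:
$z{\left(S,H \right)} = \sqrt{H^{2} + S^{2}}$
$B = - \frac{46103}{138486} + \frac{\sqrt{792562}}{276972}$ ($B = - 2 \frac{\sqrt{\left(\left(13 + 14\right)^{2}\right)^{2} + 511^{2}} - 92206}{-469874 - 84070} = - 2 \frac{\sqrt{\left(27^{2}\right)^{2} + 261121} - 92206}{-553944} = - 2 \left(\sqrt{729^{2} + 261121} - 92206\right) \left(- \frac{1}{553944}\right) = - 2 \left(\sqrt{531441 + 261121} - 92206\right) \left(- \frac{1}{553944}\right) = - 2 \left(\sqrt{792562} - 92206\right) \left(- \frac{1}{553944}\right) = - 2 \left(-92206 + \sqrt{792562}\right) \left(- \frac{1}{553944}\right) = - 2 \left(\frac{46103}{276972} - \frac{\sqrt{792562}}{553944}\right) = - \frac{46103}{138486} + \frac{\sqrt{792562}}{276972} \approx -0.32969$)
$\frac{1}{B} = \frac{1}{- \frac{46103}{138486} + \frac{\sqrt{792562}}{276972}}$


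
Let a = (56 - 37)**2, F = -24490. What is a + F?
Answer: -24129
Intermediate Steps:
a = 361 (a = 19**2 = 361)
a + F = 361 - 24490 = -24129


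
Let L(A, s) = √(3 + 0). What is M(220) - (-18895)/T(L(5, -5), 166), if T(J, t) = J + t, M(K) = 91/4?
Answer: 15053603/110212 - 18895*√3/27553 ≈ 135.40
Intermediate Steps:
L(A, s) = √3
M(K) = 91/4 (M(K) = 91*(¼) = 91/4)
M(220) - (-18895)/T(L(5, -5), 166) = 91/4 - (-18895)/(√3 + 166) = 91/4 - (-18895)/(166 + √3) = 91/4 + 18895/(166 + √3)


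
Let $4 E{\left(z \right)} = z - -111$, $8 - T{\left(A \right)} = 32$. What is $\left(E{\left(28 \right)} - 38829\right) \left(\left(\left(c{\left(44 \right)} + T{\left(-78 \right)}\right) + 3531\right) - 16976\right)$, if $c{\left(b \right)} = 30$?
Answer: $\frac{2085423703}{4} \approx 5.2136 \cdot 10^{8}$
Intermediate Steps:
$T{\left(A \right)} = -24$ ($T{\left(A \right)} = 8 - 32 = -24$)
$E{\left(z \right)} = \frac{111}{4} + \frac{z}{4}$ ($E{\left(z \right)} = \frac{z - -111}{4} = \frac{z + 111}{4} = \frac{111 + z}{4} = \frac{111}{4} + \frac{z}{4}$)
$\left(E{\left(28 \right)} - 38829\right) \left(\left(\left(c{\left(44 \right)} + T{\left(-78 \right)}\right) + 3531\right) - 16976\right) = \left(\left(\frac{111}{4} + \frac{1}{4} \cdot 28\right) - 38829\right) \left(\left(\left(30 - 24\right) + 3531\right) - 16976\right) = \left(\left(\frac{111}{4} + 7\right) - 38829\right) \left(\left(6 + 3531\right) - 16976\right) = \left(\frac{139}{4} - 38829\right) \left(3537 - 16976\right) = \left(- \frac{155177}{4}\right) \left(-13439\right) = \frac{2085423703}{4}$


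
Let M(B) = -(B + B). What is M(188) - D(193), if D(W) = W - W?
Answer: -376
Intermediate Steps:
D(W) = 0
M(B) = -2*B
M(188) - D(193) = -2*188 - 1*0 = -376 + 0 = -376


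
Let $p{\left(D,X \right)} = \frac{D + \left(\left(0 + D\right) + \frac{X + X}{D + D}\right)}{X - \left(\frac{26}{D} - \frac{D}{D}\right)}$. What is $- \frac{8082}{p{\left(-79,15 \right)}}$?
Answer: $\frac{10425780}{12497} \approx 834.26$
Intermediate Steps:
$p{\left(D,X \right)} = \frac{2 D + \frac{X}{D}}{1 + X - \frac{26}{D}}$ ($p{\left(D,X \right)} = \frac{D + \left(D + \frac{2 X}{2 D}\right)}{X + \left(1 - \frac{26}{D}\right)} = \frac{D + \left(D + 2 X \frac{1}{2 D}\right)}{1 + X - \frac{26}{D}} = \frac{D + \left(D + \frac{X}{D}\right)}{1 + X - \frac{26}{D}} = \frac{2 D + \frac{X}{D}}{1 + X - \frac{26}{D}}$)
$- \frac{8082}{p{\left(-79,15 \right)}} = - \frac{8082}{\frac{1}{-26 - 79 - 1185} \left(15 + 2 \left(-79\right)^{2}\right)} = - \frac{8082}{\frac{1}{-26 - 79 - 1185} \left(15 + 2 \cdot 6241\right)} = - \frac{8082}{\frac{1}{-1290} \left(15 + 12482\right)} = - \frac{8082}{\left(- \frac{1}{1290}\right) 12497} = - \frac{8082}{- \frac{12497}{1290}} = \left(-8082\right) \left(- \frac{1290}{12497}\right) = \frac{10425780}{12497}$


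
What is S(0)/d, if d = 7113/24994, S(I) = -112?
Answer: -2799328/7113 ≈ -393.55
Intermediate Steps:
d = 7113/24994 (d = 7113*(1/24994) = 7113/24994 ≈ 0.28459)
S(0)/d = -112/7113/24994 = -112*24994/7113 = -2799328/7113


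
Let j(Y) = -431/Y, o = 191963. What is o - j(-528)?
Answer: 101356033/528 ≈ 1.9196e+5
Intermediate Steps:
o - j(-528) = 191963 - (-431)/(-528) = 191963 - (-431)*(-1)/528 = 191963 - 1*431/528 = 191963 - 431/528 = 101356033/528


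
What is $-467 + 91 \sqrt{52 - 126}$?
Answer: $-467 + 91 i \sqrt{74} \approx -467.0 + 782.81 i$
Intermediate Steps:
$-467 + 91 \sqrt{52 - 126} = -467 + 91 \sqrt{-74} = -467 + 91 i \sqrt{74}$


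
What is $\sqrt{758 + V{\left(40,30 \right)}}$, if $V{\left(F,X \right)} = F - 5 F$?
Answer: $\sqrt{598} \approx 24.454$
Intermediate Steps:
$V{\left(F,X \right)} = - 4 F$
$\sqrt{758 + V{\left(40,30 \right)}} = \sqrt{758 - 160} = \sqrt{598}$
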